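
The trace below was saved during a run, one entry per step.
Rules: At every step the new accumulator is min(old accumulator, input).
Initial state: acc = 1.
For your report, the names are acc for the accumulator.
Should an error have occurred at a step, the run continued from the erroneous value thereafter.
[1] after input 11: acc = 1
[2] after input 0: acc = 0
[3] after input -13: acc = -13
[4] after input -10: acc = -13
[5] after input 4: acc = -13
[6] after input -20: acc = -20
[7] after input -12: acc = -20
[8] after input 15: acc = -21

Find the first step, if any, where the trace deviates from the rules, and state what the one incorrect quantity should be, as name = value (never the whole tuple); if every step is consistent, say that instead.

step 8, acc = -20

1. acc = min(1, 11) = 1 (agrees with the trace)
2. acc = min(1, 0) = 0 (matches)
3. acc = min(0, -13) = -13 (same as recorded)
4. acc = min(-13, -10) = -13 (confirmed correct)
5. acc = min(-13, 4) = -13 (exactly as logged)
6. acc = min(-13, -20) = -20 (matches)
7. acc = min(-20, -12) = -20 (exactly as logged)
8. acc = min(-20, 15) = -20 (not what was recorded)
That makes step 8 the first incorrect line — acc = -20 is what it should show.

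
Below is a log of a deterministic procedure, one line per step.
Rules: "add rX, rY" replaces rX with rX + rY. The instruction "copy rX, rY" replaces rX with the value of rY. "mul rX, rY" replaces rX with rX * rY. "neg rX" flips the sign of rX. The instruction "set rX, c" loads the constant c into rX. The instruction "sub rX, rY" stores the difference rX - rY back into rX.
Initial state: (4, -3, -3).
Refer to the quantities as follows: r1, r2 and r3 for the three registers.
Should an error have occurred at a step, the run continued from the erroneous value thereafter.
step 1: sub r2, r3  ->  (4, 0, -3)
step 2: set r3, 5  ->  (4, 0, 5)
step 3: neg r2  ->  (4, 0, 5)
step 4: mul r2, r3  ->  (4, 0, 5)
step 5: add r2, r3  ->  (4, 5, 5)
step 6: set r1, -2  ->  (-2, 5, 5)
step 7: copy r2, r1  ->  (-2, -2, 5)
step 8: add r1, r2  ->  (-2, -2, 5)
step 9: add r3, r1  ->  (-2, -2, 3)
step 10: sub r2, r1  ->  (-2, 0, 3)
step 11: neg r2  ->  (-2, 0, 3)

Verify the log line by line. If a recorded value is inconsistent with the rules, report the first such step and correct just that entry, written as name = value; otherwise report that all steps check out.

Recomputing the run from the initial state:
step 1: r1 = 4, r2 = 0, r3 = -3
step 2: r1 = 4, r2 = 0, r3 = 5
step 3: r1 = 4, r2 = 0, r3 = 5
step 4: r1 = 4, r2 = 0, r3 = 5
step 5: r1 = 4, r2 = 5, r3 = 5
step 6: r1 = -2, r2 = 5, r3 = 5
step 7: r1 = -2, r2 = -2, r3 = 5
step 8: r1 = -4, r2 = -2, r3 = 5
step 9: r1 = -4, r2 = -2, r3 = 1
step 10: r1 = -4, r2 = 2, r3 = 1
step 11: r1 = -4, r2 = -2, r3 = 1
The first disagreement with the log is at step 8, where the value should be r1 = -4.

step 8, r1 = -4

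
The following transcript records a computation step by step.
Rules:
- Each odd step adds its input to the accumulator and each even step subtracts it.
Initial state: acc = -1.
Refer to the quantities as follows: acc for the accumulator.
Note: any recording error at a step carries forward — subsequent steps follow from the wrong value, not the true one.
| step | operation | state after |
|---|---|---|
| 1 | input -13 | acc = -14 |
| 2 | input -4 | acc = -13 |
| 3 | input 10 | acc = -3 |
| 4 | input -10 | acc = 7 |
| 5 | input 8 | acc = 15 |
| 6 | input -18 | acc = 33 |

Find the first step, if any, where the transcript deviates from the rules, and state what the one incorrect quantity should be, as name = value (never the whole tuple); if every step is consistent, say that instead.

1. acc = -1 + -13 = -14 (confirmed correct)
2. acc = -14 - -4 = -10 (the recorded entry deviates here)
The audit stops at step 2: the recorded entry is wrong and should be acc = -10.

step 2, acc = -10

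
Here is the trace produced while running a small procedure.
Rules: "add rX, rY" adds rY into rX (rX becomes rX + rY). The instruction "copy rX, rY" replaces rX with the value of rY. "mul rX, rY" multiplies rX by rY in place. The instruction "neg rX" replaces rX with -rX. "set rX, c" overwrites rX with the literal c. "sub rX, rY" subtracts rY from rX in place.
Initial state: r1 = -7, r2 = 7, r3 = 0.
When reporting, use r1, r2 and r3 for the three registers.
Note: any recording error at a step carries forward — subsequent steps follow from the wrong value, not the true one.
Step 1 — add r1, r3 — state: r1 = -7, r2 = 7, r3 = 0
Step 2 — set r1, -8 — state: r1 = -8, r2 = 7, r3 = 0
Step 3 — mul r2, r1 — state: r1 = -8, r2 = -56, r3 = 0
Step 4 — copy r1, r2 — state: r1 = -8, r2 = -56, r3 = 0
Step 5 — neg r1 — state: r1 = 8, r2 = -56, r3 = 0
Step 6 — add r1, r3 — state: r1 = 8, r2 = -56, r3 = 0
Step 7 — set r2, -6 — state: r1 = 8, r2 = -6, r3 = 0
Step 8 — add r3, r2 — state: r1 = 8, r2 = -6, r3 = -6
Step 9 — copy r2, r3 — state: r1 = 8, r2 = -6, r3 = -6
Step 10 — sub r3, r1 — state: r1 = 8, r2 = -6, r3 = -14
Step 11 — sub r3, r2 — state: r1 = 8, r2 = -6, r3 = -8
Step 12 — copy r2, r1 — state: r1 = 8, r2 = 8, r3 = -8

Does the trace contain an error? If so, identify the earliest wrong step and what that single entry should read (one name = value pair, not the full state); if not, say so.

Recomputing the run from the initial state:
step 1: r1 = -7, r2 = 7, r3 = 0
step 2: r1 = -8, r2 = 7, r3 = 0
step 3: r1 = -8, r2 = -56, r3 = 0
step 4: r1 = -56, r2 = -56, r3 = 0
step 5: r1 = 56, r2 = -56, r3 = 0
step 6: r1 = 56, r2 = -56, r3 = 0
step 7: r1 = 56, r2 = -6, r3 = 0
step 8: r1 = 56, r2 = -6, r3 = -6
step 9: r1 = 56, r2 = -6, r3 = -6
step 10: r1 = 56, r2 = -6, r3 = -62
step 11: r1 = 56, r2 = -6, r3 = -56
step 12: r1 = 56, r2 = 56, r3 = -56
The first disagreement with the trace is at step 4, where the value should be r1 = -56.

step 4, r1 = -56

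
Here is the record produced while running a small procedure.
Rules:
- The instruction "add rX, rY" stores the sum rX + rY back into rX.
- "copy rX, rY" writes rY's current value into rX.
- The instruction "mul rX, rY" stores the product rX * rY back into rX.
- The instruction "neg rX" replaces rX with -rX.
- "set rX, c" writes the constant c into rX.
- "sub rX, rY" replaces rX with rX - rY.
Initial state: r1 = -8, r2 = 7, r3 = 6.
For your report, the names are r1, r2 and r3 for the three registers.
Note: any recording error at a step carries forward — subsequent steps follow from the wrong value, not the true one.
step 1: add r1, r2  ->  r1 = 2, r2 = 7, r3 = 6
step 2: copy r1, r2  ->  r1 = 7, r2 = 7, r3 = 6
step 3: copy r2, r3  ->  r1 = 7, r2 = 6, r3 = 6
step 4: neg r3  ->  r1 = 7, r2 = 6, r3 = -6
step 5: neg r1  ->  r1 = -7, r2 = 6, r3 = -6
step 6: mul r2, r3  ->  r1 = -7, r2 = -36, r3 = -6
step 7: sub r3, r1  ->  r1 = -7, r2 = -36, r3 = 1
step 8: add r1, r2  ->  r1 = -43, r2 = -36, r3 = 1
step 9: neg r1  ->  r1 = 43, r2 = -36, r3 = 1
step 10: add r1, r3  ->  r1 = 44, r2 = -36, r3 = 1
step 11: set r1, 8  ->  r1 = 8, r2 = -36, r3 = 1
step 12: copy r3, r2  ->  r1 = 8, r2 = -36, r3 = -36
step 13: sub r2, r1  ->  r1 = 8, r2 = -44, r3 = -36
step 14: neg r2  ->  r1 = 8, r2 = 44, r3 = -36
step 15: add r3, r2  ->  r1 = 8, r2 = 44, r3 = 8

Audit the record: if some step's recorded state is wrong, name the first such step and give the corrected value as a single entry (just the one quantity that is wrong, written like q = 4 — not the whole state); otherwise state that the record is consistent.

1. r1 = -8 + 7 = -1 (the recorded entry deviates here)
That makes step 1 the first incorrect line — r1 = -1 is what it should show.

step 1, r1 = -1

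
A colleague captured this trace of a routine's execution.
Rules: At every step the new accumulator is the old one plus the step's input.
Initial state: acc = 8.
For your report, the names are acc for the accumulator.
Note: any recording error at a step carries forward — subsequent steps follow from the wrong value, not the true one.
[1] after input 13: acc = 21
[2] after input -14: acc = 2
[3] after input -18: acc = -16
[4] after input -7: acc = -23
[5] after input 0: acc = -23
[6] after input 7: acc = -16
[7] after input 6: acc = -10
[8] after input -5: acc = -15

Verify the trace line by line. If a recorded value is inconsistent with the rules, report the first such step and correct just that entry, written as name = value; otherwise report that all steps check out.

step 2, acc = 7

Step 1: acc = 8 + 13 = 21 — exactly as logged.
Step 2: acc = 21 + -14 = 7 — the trace disagrees here.
The audit stops at step 2: the recorded entry is wrong and should be acc = 7.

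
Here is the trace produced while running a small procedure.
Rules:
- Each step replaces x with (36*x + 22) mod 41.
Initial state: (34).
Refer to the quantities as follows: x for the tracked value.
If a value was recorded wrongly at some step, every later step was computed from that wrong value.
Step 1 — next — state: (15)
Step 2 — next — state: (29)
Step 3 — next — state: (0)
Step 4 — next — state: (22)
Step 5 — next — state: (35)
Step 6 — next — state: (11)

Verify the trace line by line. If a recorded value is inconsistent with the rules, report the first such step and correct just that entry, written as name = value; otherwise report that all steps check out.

step 1, x = 16

Recomputing the run from the initial state:
step 1: x = 16
step 2: x = 24
step 3: x = 25
step 4: x = 20
step 5: x = 4
step 6: x = 2
The first disagreement with the trace is at step 1, where the value should be x = 16.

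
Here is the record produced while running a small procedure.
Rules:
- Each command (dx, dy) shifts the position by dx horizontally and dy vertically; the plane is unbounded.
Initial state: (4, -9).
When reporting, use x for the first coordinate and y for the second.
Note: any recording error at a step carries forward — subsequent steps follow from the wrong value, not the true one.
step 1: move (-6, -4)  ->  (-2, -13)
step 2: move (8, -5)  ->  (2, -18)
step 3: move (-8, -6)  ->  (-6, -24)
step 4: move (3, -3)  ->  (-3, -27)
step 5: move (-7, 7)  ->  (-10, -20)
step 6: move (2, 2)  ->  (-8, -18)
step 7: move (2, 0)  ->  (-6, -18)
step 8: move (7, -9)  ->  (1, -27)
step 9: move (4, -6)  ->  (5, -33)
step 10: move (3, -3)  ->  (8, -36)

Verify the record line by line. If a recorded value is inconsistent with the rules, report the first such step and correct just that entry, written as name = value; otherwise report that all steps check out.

1. x = 4 + (-6) = -2, y = -9 + (-4) = -13 (same as recorded)
2. x = -2 + (8) = 6, y = -13 + (-5) = -18 (the record disagrees here)
First deviation found at step 2; the corrected entry is x = 6.

step 2, x = 6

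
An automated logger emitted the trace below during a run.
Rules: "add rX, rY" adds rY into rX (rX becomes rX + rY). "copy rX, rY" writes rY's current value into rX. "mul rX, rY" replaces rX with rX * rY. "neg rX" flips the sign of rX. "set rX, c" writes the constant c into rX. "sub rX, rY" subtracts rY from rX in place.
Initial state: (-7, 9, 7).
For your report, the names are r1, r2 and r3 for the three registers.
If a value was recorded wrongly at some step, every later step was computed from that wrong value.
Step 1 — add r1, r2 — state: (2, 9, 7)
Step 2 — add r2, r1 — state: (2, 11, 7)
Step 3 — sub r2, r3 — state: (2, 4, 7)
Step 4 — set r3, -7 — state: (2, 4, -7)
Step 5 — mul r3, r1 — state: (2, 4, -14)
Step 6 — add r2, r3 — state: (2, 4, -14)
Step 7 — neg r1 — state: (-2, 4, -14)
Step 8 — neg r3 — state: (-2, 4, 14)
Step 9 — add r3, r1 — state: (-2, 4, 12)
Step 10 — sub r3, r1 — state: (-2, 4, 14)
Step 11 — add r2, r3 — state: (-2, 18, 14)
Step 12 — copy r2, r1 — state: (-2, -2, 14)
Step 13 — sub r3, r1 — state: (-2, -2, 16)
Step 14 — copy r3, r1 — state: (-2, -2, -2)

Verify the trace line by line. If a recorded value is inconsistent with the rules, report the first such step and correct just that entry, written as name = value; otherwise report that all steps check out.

step 1: r1 = -7 + 9 = 2 -> matches
step 2: r2 = 9 + 2 = 11 -> confirmed correct
step 3: r2 = 11 - 7 = 4 -> in agreement
step 4: r3 = -7 -> confirmed correct
step 5: r3 = -7 * 2 = -14 -> agrees with the trace
step 6: r2 = 4 + -14 = -10 -> the recorded entry deviates here
The earliest wrong entry is at step 6: it should read r2 = -10.

step 6, r2 = -10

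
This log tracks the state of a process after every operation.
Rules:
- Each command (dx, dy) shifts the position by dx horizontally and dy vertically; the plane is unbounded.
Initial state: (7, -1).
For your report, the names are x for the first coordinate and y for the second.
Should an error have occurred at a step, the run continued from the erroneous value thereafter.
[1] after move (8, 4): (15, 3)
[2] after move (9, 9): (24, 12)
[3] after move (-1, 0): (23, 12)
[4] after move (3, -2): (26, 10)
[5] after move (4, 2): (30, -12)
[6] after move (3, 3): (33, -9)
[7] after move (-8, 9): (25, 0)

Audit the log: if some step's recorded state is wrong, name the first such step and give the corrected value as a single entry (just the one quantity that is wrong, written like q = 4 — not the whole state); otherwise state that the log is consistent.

step 5, y = 12

Recomputing the run from the initial state:
step 1: x = 15, y = 3
step 2: x = 24, y = 12
step 3: x = 23, y = 12
step 4: x = 26, y = 10
step 5: x = 30, y = 12
step 6: x = 33, y = 15
step 7: x = 25, y = 24
The first disagreement with the log is at step 5, where the value should be y = 12.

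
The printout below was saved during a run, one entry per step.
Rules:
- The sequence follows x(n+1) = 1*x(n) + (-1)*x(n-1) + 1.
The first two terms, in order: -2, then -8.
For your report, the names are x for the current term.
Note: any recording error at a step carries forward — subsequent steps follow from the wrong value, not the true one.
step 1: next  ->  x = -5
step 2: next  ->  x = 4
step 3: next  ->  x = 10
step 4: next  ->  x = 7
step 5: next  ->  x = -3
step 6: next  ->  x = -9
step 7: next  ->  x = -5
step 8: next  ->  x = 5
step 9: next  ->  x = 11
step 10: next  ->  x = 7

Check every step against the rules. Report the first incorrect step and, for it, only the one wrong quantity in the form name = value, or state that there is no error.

step 1: x = 1*(-8) + (-1)*(-2) + (1) = -5 -> consistent with the printout
step 2: x = 1*(-5) + (-1)*(-8) + (1) = 4 -> checks out
step 3: x = 1*(4) + (-1)*(-5) + (1) = 10 -> verified
step 4: x = 1*(10) + (-1)*(4) + (1) = 7 -> consistent with the printout
step 5: x = 1*(7) + (-1)*(10) + (1) = -2 -> this is not what the printout shows
First deviation found at step 5; the corrected entry is x = -2.

step 5, x = -2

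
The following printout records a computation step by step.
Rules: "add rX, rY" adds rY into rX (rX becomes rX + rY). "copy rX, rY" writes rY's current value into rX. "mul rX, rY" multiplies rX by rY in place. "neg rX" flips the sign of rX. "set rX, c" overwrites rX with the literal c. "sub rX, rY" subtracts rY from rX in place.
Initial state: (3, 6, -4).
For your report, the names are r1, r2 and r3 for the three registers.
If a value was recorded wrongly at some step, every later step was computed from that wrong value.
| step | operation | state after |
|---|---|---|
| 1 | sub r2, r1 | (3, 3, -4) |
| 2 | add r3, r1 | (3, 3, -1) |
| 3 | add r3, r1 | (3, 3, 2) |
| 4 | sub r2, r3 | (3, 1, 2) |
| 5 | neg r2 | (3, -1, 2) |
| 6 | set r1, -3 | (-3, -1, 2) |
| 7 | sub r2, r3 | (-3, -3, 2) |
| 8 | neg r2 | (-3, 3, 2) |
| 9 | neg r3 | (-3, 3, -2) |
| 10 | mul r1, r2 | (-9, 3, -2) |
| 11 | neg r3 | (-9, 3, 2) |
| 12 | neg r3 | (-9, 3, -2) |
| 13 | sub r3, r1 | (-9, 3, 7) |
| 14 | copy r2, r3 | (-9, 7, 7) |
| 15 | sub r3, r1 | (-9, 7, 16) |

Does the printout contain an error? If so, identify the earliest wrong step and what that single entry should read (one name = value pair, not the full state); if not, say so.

no error

Recomputing the run from the initial state:
step 1: r1 = 3, r2 = 3, r3 = -4
step 2: r1 = 3, r2 = 3, r3 = -1
step 3: r1 = 3, r2 = 3, r3 = 2
step 4: r1 = 3, r2 = 1, r3 = 2
step 5: r1 = 3, r2 = -1, r3 = 2
step 6: r1 = -3, r2 = -1, r3 = 2
step 7: r1 = -3, r2 = -3, r3 = 2
step 8: r1 = -3, r2 = 3, r3 = 2
step 9: r1 = -3, r2 = 3, r3 = -2
step 10: r1 = -9, r2 = 3, r3 = -2
step 11: r1 = -9, r2 = 3, r3 = 2
step 12: r1 = -9, r2 = 3, r3 = -2
step 13: r1 = -9, r2 = 3, r3 = 7
step 14: r1 = -9, r2 = 7, r3 = 7
step 15: r1 = -9, r2 = 7, r3 = 16
This matches the printout at every step.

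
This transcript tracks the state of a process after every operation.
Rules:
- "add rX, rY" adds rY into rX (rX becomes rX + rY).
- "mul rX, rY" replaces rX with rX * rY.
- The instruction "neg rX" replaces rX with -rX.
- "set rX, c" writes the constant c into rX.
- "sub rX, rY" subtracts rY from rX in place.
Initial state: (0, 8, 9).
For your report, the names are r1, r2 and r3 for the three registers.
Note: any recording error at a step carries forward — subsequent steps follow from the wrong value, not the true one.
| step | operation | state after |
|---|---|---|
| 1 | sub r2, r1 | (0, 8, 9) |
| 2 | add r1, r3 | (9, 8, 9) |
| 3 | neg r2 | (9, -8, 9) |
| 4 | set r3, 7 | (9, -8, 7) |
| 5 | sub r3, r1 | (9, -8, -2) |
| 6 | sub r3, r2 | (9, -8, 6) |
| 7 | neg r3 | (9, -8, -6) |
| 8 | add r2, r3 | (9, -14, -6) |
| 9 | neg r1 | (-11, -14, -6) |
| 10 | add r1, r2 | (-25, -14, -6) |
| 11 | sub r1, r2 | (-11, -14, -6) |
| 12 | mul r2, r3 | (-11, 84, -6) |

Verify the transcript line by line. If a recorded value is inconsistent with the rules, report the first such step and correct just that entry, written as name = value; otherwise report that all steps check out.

Recomputing the run from the initial state:
step 1: r1 = 0, r2 = 8, r3 = 9
step 2: r1 = 9, r2 = 8, r3 = 9
step 3: r1 = 9, r2 = -8, r3 = 9
step 4: r1 = 9, r2 = -8, r3 = 7
step 5: r1 = 9, r2 = -8, r3 = -2
step 6: r1 = 9, r2 = -8, r3 = 6
step 7: r1 = 9, r2 = -8, r3 = -6
step 8: r1 = 9, r2 = -14, r3 = -6
step 9: r1 = -9, r2 = -14, r3 = -6
step 10: r1 = -23, r2 = -14, r3 = -6
step 11: r1 = -9, r2 = -14, r3 = -6
step 12: r1 = -9, r2 = 84, r3 = -6
The first disagreement with the transcript is at step 9, where the value should be r1 = -9.

step 9, r1 = -9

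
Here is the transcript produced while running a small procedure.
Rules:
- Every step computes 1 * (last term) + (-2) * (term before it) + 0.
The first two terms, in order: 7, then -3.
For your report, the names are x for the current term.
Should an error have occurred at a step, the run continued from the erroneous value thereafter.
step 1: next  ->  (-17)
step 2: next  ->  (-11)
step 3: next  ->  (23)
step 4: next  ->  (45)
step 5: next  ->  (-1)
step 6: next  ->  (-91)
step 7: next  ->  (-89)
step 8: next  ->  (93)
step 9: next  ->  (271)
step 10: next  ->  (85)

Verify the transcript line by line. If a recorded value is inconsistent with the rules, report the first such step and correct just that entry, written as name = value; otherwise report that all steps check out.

no error

Recomputing the run from the initial state:
step 1: x = -17
step 2: x = -11
step 3: x = 23
step 4: x = 45
step 5: x = -1
step 6: x = -91
step 7: x = -89
step 8: x = 93
step 9: x = 271
step 10: x = 85
This matches the transcript at every step.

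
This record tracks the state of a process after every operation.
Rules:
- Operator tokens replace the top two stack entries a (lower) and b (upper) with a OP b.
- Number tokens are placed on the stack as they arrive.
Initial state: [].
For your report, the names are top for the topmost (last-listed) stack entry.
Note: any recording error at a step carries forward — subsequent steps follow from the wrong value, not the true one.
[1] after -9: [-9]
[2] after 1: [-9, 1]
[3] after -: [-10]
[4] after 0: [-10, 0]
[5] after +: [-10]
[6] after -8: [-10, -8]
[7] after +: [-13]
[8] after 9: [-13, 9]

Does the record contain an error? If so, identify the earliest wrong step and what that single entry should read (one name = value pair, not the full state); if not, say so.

step 7, top = -18

Step 1: push -9: top = -9 — in agreement.
Step 2: push 1: top = 1 — agrees with the record.
Step 3: -9 - 1 = -10 — confirmed correct.
Step 4: push 0: top = 0 — exactly as logged.
Step 5: -10 + 0 = -10 — exactly as logged.
Step 6: push -8: top = -8 — confirmed correct.
Step 7: -10 + -8 = -18 — first mismatch against the record.
Step 7 is the first one off; corrected, top = -18.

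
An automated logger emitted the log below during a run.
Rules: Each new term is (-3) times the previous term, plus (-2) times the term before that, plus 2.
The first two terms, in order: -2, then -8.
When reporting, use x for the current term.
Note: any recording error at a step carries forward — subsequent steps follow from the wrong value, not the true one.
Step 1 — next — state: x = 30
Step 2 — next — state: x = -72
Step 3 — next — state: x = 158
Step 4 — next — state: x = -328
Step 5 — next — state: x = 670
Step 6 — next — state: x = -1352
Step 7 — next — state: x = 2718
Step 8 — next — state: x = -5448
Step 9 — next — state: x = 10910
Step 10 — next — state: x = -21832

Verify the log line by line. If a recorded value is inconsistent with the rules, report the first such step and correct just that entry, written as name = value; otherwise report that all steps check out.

no error

Recomputing the run from the initial state:
step 1: x = 30
step 2: x = -72
step 3: x = 158
step 4: x = -328
step 5: x = 670
step 6: x = -1352
step 7: x = 2718
step 8: x = -5448
step 9: x = 10910
step 10: x = -21832
This matches the log at every step.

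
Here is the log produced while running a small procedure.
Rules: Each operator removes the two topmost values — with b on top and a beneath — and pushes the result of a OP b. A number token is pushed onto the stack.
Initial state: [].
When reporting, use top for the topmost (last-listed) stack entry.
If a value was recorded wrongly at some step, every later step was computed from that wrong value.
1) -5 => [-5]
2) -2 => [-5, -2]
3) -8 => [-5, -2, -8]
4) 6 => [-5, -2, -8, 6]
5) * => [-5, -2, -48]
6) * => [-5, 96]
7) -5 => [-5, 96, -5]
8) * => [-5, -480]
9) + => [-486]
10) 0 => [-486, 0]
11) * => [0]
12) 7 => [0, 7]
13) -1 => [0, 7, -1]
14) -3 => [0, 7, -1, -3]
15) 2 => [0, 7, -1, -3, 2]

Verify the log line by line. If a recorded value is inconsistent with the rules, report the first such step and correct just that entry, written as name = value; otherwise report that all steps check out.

step 9, top = -485

Recomputing the run from the initial state:
step 1: [-5]
step 2: [-5, -2]
step 3: [-5, -2, -8]
step 4: [-5, -2, -8, 6]
step 5: [-5, -2, -48]
step 6: [-5, 96]
step 7: [-5, 96, -5]
step 8: [-5, -480]
step 9: [-485]
step 10: [-485, 0]
step 11: [0]
step 12: [0, 7]
step 13: [0, 7, -1]
step 14: [0, 7, -1, -3]
step 15: [0, 7, -1, -3, 2]
The first disagreement with the log is at step 9, where the value should be top = -485.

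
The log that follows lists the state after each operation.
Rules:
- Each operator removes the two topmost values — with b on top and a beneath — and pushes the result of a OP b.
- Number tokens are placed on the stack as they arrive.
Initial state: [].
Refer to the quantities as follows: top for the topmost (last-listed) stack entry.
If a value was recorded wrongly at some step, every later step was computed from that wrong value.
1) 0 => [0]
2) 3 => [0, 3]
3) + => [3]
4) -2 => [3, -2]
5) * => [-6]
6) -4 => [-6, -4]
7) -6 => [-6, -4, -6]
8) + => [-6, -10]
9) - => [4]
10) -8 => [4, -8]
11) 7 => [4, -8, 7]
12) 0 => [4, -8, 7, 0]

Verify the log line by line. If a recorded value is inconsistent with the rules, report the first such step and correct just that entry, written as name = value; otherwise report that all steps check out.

1. push 0: top = 0 (verified)
2. push 3: top = 3 (in agreement)
3. 0 + 3 = 3 (checks out)
4. push -2: top = -2 (confirmed correct)
5. 3 * -2 = -6 (same as recorded)
6. push -4: top = -4 (matches)
7. push -6: top = -6 (verified)
8. -4 + -6 = -10 (exactly as logged)
9. -6 - -10 = 4 (confirmed correct)
10. push -8: top = -8 (exactly as logged)
11. push 7: top = 7 (matches)
12. push 0: top = 0 (same as recorded)
The whole run recomputes cleanly — no discrepancies.

no error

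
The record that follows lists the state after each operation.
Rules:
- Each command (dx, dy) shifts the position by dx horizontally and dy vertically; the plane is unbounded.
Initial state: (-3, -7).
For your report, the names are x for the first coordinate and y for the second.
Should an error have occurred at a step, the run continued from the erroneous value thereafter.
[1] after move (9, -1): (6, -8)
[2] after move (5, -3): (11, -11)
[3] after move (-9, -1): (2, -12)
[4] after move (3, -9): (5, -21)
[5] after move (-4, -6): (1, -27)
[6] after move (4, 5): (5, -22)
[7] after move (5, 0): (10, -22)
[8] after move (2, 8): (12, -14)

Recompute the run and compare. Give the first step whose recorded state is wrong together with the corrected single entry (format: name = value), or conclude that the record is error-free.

no error

step 1: x = -3 + (9) = 6, y = -7 + (-1) = -8 -> matches
step 2: x = 6 + (5) = 11, y = -8 + (-3) = -11 -> consistent with the record
step 3: x = 11 + (-9) = 2, y = -11 + (-1) = -12 -> in agreement
step 4: x = 2 + (3) = 5, y = -12 + (-9) = -21 -> confirmed correct
step 5: x = 5 + (-4) = 1, y = -21 + (-6) = -27 -> verified
step 6: x = 1 + (4) = 5, y = -27 + (5) = -22 -> confirmed correct
step 7: x = 5 + (5) = 10, y = -22 + (0) = -22 -> checks out
step 8: x = 10 + (2) = 12, y = -22 + (8) = -14 -> matches
All steps check out; nothing to correct.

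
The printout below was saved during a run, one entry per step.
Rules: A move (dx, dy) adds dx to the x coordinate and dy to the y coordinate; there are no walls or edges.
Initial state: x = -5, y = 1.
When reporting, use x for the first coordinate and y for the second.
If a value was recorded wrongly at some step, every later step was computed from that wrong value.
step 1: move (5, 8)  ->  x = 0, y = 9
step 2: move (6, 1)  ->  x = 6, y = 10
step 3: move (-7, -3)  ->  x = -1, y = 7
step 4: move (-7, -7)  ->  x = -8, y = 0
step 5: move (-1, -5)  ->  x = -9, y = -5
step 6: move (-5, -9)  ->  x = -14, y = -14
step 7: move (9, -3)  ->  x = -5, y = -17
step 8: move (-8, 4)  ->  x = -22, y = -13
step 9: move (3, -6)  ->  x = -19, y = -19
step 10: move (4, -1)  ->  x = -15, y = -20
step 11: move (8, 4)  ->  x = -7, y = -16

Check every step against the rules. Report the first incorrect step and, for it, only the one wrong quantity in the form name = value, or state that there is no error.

Step 1: x = -5 + (5) = 0, y = 1 + (8) = 9 — in agreement.
Step 2: x = 0 + (6) = 6, y = 9 + (1) = 10 — agrees with the printout.
Step 3: x = 6 + (-7) = -1, y = 10 + (-3) = 7 — checks out.
Step 4: x = -1 + (-7) = -8, y = 7 + (-7) = 0 — same as recorded.
Step 5: x = -8 + (-1) = -9, y = 0 + (-5) = -5 — no discrepancy.
Step 6: x = -9 + (-5) = -14, y = -5 + (-9) = -14 — no discrepancy.
Step 7: x = -14 + (9) = -5, y = -14 + (-3) = -17 — same as recorded.
Step 8: x = -5 + (-8) = -13, y = -17 + (4) = -13 — the printout disagrees here.
First incorrect step: 8; the correct value is x = -13.

step 8, x = -13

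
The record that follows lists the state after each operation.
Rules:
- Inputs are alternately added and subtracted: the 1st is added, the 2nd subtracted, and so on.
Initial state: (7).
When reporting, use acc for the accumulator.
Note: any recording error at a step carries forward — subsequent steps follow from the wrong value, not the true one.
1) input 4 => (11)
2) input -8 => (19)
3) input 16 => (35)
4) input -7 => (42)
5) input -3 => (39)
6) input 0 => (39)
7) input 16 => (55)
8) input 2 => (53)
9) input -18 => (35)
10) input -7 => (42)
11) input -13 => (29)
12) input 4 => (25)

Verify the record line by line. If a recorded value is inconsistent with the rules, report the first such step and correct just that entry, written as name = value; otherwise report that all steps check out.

no error

1. acc = 7 + 4 = 11 (confirmed correct)
2. acc = 11 - -8 = 19 (no discrepancy)
3. acc = 19 + 16 = 35 (verified)
4. acc = 35 - -7 = 42 (exactly as logged)
5. acc = 42 + -3 = 39 (consistent with the record)
6. acc = 39 - 0 = 39 (exactly as logged)
7. acc = 39 + 16 = 55 (agrees with the record)
8. acc = 55 - 2 = 53 (consistent with the record)
9. acc = 53 + -18 = 35 (exactly as logged)
10. acc = 35 - -7 = 42 (exactly as logged)
11. acc = 42 + -13 = 29 (checks out)
12. acc = 29 - 4 = 25 (verified)
The whole run recomputes cleanly — no discrepancies.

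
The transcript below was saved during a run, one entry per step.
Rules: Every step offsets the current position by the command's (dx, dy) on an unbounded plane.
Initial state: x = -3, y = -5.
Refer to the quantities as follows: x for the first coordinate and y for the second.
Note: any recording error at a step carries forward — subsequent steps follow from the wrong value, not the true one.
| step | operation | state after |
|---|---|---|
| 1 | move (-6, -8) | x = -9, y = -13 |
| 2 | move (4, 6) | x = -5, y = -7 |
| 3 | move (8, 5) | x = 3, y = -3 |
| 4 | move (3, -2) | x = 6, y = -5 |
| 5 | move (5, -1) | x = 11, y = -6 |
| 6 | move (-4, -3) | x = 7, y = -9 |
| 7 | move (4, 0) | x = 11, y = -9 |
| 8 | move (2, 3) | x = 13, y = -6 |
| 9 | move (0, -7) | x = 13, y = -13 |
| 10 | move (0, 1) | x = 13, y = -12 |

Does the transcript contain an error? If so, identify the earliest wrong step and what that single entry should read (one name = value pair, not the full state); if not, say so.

1. x = -3 + (-6) = -9, y = -5 + (-8) = -13 (matches)
2. x = -9 + (4) = -5, y = -13 + (6) = -7 (agrees with the transcript)
3. x = -5 + (8) = 3, y = -7 + (5) = -2 (the recorded entry deviates here)
First deviation found at step 3; the corrected entry is y = -2.

step 3, y = -2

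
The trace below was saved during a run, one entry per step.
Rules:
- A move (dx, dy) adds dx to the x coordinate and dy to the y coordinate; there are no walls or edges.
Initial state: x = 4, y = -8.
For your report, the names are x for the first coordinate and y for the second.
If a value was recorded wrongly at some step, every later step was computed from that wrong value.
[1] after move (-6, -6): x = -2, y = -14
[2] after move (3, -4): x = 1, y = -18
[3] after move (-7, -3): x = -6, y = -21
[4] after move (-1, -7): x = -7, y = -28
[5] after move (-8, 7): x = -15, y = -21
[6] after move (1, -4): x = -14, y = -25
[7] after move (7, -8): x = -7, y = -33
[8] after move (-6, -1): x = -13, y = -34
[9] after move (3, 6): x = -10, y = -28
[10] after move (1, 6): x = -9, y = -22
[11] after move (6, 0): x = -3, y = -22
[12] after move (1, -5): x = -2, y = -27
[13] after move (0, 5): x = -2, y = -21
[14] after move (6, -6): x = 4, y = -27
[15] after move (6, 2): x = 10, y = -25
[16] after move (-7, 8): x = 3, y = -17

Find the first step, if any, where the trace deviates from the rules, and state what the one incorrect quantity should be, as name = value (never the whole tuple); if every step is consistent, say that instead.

Step 1: x = 4 + (-6) = -2, y = -8 + (-6) = -14 — verified.
Step 2: x = -2 + (3) = 1, y = -14 + (-4) = -18 — matches.
Step 3: x = 1 + (-7) = -6, y = -18 + (-3) = -21 — same as recorded.
Step 4: x = -6 + (-1) = -7, y = -21 + (-7) = -28 — confirmed correct.
Step 5: x = -7 + (-8) = -15, y = -28 + (7) = -21 — confirmed correct.
Step 6: x = -15 + (1) = -14, y = -21 + (-4) = -25 — no discrepancy.
Step 7: x = -14 + (7) = -7, y = -25 + (-8) = -33 — agrees with the trace.
Step 8: x = -7 + (-6) = -13, y = -33 + (-1) = -34 — consistent with the trace.
Step 9: x = -13 + (3) = -10, y = -34 + (6) = -28 — no discrepancy.
Step 10: x = -10 + (1) = -9, y = -28 + (6) = -22 — verified.
Step 11: x = -9 + (6) = -3, y = -22 + (0) = -22 — no discrepancy.
Step 12: x = -3 + (1) = -2, y = -22 + (-5) = -27 — exactly as logged.
Step 13: x = -2 + (0) = -2, y = -27 + (5) = -22 — the entry is off here.
First incorrect step: 13; the correct value is y = -22.

step 13, y = -22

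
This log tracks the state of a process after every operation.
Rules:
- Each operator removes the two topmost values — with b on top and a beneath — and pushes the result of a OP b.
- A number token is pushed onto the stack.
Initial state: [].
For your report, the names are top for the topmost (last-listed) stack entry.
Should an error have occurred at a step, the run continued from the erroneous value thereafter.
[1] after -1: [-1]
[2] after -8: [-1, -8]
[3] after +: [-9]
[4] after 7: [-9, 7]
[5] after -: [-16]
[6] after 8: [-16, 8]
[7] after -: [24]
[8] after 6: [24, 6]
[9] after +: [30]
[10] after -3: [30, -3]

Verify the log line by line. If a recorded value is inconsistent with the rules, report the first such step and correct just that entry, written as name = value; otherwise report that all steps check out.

Recomputing the run from the initial state:
step 1: [-1]
step 2: [-1, -8]
step 3: [-9]
step 4: [-9, 7]
step 5: [-16]
step 6: [-16, 8]
step 7: [-24]
step 8: [-24, 6]
step 9: [-18]
step 10: [-18, -3]
The first disagreement with the log is at step 7, where the value should be top = -24.

step 7, top = -24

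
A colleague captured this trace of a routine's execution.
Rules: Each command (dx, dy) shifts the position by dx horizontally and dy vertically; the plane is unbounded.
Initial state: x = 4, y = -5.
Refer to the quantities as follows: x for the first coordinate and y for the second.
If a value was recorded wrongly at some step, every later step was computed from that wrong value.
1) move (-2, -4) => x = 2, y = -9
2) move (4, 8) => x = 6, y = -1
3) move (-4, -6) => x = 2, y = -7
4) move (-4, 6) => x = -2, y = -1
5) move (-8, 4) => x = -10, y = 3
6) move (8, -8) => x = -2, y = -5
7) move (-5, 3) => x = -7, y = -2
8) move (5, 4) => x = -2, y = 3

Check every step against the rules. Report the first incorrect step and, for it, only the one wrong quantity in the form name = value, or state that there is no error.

step 8, y = 2

Recomputing the run from the initial state:
step 1: x = 2, y = -9
step 2: x = 6, y = -1
step 3: x = 2, y = -7
step 4: x = -2, y = -1
step 5: x = -10, y = 3
step 6: x = -2, y = -5
step 7: x = -7, y = -2
step 8: x = -2, y = 2
The first disagreement with the trace is at step 8, where the value should be y = 2.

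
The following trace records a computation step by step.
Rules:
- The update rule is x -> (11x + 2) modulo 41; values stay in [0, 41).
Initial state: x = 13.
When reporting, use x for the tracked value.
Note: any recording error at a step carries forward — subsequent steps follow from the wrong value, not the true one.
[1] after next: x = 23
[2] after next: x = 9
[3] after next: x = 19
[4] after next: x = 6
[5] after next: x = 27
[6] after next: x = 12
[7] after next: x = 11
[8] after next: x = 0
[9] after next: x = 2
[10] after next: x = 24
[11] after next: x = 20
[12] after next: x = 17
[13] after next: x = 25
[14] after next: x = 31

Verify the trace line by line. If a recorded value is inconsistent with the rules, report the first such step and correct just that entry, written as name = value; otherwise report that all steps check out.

step 1, x = 22

Recomputing the run from the initial state:
step 1: x = 22
step 2: x = 39
step 3: x = 21
step 4: x = 28
step 5: x = 23
step 6: x = 9
step 7: x = 19
step 8: x = 6
step 9: x = 27
step 10: x = 12
step 11: x = 11
step 12: x = 0
step 13: x = 2
step 14: x = 24
The first disagreement with the trace is at step 1, where the value should be x = 22.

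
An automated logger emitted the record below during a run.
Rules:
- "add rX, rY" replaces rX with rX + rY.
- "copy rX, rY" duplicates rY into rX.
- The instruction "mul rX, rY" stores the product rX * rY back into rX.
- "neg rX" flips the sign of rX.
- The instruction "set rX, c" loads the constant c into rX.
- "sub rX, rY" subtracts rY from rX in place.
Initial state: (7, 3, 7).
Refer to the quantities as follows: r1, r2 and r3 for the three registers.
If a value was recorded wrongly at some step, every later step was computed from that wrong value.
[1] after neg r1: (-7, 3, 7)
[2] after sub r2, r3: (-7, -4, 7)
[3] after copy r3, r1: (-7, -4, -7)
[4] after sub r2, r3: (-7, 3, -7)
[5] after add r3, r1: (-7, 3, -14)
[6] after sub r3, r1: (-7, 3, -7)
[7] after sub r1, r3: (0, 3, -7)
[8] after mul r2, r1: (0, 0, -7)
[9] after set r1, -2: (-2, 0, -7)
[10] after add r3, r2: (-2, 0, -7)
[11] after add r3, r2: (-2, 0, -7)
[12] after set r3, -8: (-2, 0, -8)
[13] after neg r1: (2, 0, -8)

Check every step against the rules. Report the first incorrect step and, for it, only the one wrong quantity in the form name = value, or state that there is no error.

no error

1. r1 = -(7) = -7 (in agreement)
2. r2 = 3 - 7 = -4 (agrees with the record)
3. r3 = -7 (checks out)
4. r2 = -4 - -7 = 3 (exactly as logged)
5. r3 = -7 + -7 = -14 (verified)
6. r3 = -14 - -7 = -7 (in agreement)
7. r1 = -7 - -7 = 0 (same as recorded)
8. r2 = 3 * 0 = 0 (same as recorded)
9. r1 = -2 (confirmed correct)
10. r3 = -7 + 0 = -7 (agrees with the record)
11. r3 = -7 + 0 = -7 (in agreement)
12. r3 = -8 (in agreement)
13. r1 = -(-2) = 2 (same as recorded)
Nothing is out of place; the run is error-free.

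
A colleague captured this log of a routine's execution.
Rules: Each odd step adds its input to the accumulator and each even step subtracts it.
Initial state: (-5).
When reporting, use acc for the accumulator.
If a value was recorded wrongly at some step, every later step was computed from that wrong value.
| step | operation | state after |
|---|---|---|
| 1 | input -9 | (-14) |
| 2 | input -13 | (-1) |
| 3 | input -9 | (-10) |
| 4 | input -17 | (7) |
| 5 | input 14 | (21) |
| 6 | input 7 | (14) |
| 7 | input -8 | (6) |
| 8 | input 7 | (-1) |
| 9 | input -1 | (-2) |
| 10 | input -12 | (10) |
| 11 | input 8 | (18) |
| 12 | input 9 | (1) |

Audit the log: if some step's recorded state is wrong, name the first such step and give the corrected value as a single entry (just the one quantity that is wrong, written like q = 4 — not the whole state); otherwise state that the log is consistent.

Recomputing the run from the initial state:
step 1: acc = -14
step 2: acc = -1
step 3: acc = -10
step 4: acc = 7
step 5: acc = 21
step 6: acc = 14
step 7: acc = 6
step 8: acc = -1
step 9: acc = -2
step 10: acc = 10
step 11: acc = 18
step 12: acc = 9
The first disagreement with the log is at step 12, where the value should be acc = 9.

step 12, acc = 9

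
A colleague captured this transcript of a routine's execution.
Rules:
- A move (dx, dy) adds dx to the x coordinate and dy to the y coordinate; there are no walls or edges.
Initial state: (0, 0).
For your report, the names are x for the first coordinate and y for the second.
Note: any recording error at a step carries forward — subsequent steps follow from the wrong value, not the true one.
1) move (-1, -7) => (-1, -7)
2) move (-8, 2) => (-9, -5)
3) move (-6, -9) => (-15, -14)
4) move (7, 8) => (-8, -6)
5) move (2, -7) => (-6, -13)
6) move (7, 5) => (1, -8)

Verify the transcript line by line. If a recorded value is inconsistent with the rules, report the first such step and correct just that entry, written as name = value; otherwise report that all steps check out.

no error

Recomputing the run from the initial state:
step 1: x = -1, y = -7
step 2: x = -9, y = -5
step 3: x = -15, y = -14
step 4: x = -8, y = -6
step 5: x = -6, y = -13
step 6: x = 1, y = -8
This matches the transcript at every step.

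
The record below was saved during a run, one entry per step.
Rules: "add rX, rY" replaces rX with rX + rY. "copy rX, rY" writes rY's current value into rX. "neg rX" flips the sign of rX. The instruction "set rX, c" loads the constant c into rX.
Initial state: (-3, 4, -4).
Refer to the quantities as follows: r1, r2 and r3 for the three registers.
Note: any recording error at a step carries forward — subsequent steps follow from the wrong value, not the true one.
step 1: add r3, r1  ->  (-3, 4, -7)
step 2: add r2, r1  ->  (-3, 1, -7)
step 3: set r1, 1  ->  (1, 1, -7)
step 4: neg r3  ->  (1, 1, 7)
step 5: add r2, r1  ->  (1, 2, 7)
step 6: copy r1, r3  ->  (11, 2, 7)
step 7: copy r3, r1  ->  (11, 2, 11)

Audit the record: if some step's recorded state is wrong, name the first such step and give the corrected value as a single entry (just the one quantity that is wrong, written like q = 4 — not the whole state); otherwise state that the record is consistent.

step 6, r1 = 7

Recomputing the run from the initial state:
step 1: r1 = -3, r2 = 4, r3 = -7
step 2: r1 = -3, r2 = 1, r3 = -7
step 3: r1 = 1, r2 = 1, r3 = -7
step 4: r1 = 1, r2 = 1, r3 = 7
step 5: r1 = 1, r2 = 2, r3 = 7
step 6: r1 = 7, r2 = 2, r3 = 7
step 7: r1 = 7, r2 = 2, r3 = 7
The first disagreement with the record is at step 6, where the value should be r1 = 7.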